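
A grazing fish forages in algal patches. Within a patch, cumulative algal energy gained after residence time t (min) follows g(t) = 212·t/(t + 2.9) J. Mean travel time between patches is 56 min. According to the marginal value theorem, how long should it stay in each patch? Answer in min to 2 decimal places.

Maximise g(t)/(T+t): set derivative to zero → g'(t)(T+t) = g(t).
g'(t) = 212·2.9/(t + 2.9)². Setting 212·2.9/(t+2.9)² = 212t/[(t+2.9)(56+t)] gives 2.9(56+t) = t(t+2.9), so t² = 2.9×56 = 162.4.
t* = √162.4 = 12.74 min.

12.74 min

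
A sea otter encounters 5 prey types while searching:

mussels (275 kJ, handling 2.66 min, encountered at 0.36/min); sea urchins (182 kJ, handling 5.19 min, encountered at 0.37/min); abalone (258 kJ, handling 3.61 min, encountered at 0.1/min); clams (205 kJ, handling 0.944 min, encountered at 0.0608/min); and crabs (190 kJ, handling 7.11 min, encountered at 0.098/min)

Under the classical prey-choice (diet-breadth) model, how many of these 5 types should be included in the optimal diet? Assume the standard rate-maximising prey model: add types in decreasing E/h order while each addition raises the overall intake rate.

3

Rank by E/h (kJ/min): clams 217, mussels 103, abalone 71.5, sea urchins 35.1, crabs 26.7. Include each in turn until the next type's E/h falls below the running intake rate.
Rate on top 1: 11.79. mussels: 103 > 11.79 → include.
Rate on top 2: 55.32. abalone: 71.5 > 55.32 → include.
Rate on top 3: 57.77. sea urchins: 35.1 < 57.77 → exclude; stop.
Optimal diet: clams, mussels, abalone — 3 of 5 types.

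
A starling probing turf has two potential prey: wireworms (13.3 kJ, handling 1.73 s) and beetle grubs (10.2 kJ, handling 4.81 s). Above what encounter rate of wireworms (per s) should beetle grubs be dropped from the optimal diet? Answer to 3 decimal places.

0.220 per s

The zero-one rule: include beetle grubs iff E₂/h₂ > λE₁/(1+λh₁). Equality gives the switch point.
λE₁h₂ = E₂ + λE₂h₁ ⇒ λ = E₂/(E₁h₂ − E₂h₁) = 10.2/(63.97 − 17.65) = 0.2202 per s.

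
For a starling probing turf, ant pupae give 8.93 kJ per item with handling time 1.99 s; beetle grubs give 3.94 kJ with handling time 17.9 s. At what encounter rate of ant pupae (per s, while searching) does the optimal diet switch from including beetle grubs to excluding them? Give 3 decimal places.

0.026 per s

At the threshold, the rate on ant pupae alone equals the profitability of beetle grubs: λ·8.93/(1 + λ·1.99) = 3.94/17.9 = 0.2201.
Rearranging, λ(8.93 − 0.2201×1.99) = 0.2201, so λ = 0.2201/8.492 = 0.02592 per s.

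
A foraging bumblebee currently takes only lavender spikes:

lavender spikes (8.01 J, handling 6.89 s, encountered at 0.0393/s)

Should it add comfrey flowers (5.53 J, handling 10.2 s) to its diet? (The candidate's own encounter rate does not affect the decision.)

Yes

Intake rate on the current diet: R = (0.0393×8.01) / (1 + 0.0393×6.89) = 0.3148/1.271 = 0.2477 J/s.
comfrey flowers: E/h = 5.53/10.2 = 0.5422 J/s.
Since 0.5422 > R, including comfrey flowers increases the long-run rate.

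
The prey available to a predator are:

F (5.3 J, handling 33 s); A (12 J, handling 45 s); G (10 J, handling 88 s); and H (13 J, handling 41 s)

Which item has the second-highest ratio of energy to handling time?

In descending order of E/h:
H: 13/41 = 0.317 J/s
A: 12/45 = 0.267 J/s
F: 5.3/33 = 0.161 J/s
G: 10/88 = 0.114 J/s

A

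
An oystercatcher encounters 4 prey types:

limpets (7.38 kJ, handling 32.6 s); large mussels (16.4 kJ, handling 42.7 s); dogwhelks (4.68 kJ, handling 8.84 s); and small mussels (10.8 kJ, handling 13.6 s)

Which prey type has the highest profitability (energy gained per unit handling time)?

In descending order of E/h:
small mussels: 10.8/13.6 = 0.794 kJ/s
dogwhelks: 4.68/8.84 = 0.529 kJ/s
large mussels: 16.4/42.7 = 0.384 kJ/s
limpets: 7.38/32.6 = 0.226 kJ/s

small mussels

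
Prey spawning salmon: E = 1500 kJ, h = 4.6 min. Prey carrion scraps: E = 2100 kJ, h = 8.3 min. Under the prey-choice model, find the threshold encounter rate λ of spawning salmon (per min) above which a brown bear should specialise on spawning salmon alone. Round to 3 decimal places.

0.753 per min

Drop carrion scraps once their profitability E₂/h₂ falls below the rate achievable on spawning salmon alone: E₂/h₂ = λE₁/(1 + λh₁).
Solve for λ: λE₁h₂ = E₂(1 + λh₁) → λ(E₁h₂ − E₂h₁) = E₂ → λ = E₂/(E₁h₂ − E₂h₁).
λ = 2100/(1500×8.3 − 2100×4.6) = 2100/2790 = 0.7527 per min.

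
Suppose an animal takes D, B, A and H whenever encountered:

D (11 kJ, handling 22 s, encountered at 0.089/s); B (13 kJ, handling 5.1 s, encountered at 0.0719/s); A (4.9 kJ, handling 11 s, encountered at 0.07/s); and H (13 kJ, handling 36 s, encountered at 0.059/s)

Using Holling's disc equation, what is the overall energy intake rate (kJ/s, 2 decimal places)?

R = Σλ_iE_i / (1 + Σλ_ih_i)
Numerator: 0.089×11 + 0.0719×13 + 0.07×4.9 + 0.059×13 = 3.024
Denominator: 1 + 0.089×22 + 0.0719×5.1 + 0.07×11 + 0.059×36 = 6.219
R = 3.024/6.219 = 0.4862 kJ/s

0.49 kJ/s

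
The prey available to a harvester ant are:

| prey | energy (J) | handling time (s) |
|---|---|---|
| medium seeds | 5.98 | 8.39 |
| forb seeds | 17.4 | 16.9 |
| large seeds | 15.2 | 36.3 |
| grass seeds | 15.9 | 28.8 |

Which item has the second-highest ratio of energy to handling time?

medium seeds

Profitability E/h (J/s): medium seeds = 5.98/8.39 = 0.713, forb seeds = 17.4/16.9 = 1.03, large seeds = 15.2/36.3 = 0.419, grass seeds = 15.9/28.8 = 0.552.
Ranked: forb seeds > medium seeds > grass seeds > large seeds.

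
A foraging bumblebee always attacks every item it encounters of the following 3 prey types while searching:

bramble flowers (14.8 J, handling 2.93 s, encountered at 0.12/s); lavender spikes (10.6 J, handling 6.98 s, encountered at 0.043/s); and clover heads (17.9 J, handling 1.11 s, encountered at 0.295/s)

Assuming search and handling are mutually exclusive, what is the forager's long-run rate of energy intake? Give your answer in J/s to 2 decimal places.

3.80 J/s

Energy encountered per unit search time: 0.12×14.8 + 0.043×10.6 + 0.295×17.9 = 7.512 J/s.
Handling time per unit search time: 0.12×2.93 + 0.043×6.98 + 0.295×1.11 = 0.9792.
Rate = 7.512/(1 + 0.9792) = 3.796 J/s.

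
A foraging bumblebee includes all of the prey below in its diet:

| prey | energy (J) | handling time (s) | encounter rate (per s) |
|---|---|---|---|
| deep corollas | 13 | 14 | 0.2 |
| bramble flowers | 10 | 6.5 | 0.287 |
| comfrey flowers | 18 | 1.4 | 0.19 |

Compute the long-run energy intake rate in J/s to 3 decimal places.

1.499 J/s

R = (0.2×13 + 0.287×10 + 0.19×18) / (1 + 0.2×14 + 0.287×6.5 + 0.19×1.4) = 8.89/5.931 = 1.499 J/s.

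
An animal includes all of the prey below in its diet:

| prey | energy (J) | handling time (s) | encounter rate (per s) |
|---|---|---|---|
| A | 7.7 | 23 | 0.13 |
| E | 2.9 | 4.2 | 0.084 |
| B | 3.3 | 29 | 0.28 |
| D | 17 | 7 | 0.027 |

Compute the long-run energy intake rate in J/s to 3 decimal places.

R = (0.13×7.7 + 0.084×2.9 + 0.28×3.3 + 0.027×17) / (1 + 0.13×23 + 0.084×4.2 + 0.28×29 + 0.027×7) = 2.628/12.65 = 0.2077 J/s.

0.208 J/s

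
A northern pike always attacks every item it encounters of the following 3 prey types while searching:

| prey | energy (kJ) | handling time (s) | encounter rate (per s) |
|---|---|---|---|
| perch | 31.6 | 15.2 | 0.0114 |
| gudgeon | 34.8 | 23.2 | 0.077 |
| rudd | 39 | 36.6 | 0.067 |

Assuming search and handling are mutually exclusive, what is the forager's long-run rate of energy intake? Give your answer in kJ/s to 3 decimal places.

1.045 kJ/s

R = Σλ_iE_i / (1 + Σλ_ih_i)
Numerator: 0.0114×31.6 + 0.077×34.8 + 0.067×39 = 5.653
Denominator: 1 + 0.0114×15.2 + 0.077×23.2 + 0.067×36.6 = 5.412
R = 5.653/5.412 = 1.045 kJ/s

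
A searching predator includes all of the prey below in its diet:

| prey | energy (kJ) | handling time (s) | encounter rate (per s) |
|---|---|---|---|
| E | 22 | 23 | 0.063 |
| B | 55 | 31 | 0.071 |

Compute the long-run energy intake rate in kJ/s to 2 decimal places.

R = (0.063×22 + 0.071×55) / (1 + 0.063×23 + 0.071×31) = 5.291/4.65 = 1.138 kJ/s.

1.14 kJ/s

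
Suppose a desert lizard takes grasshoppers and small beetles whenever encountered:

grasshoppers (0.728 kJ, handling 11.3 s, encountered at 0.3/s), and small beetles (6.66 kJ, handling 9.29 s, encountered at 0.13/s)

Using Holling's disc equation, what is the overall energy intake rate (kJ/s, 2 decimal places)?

Energy encountered per unit search time: 0.3×0.728 + 0.13×6.66 = 1.084 kJ/s.
Handling time per unit search time: 0.3×11.3 + 0.13×9.29 = 4.598.
Rate = 1.084/(1 + 4.598) = 0.1937 kJ/s.

0.19 kJ/s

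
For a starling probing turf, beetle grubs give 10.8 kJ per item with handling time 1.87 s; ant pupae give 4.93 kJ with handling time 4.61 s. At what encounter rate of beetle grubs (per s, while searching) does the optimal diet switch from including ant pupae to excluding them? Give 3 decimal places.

0.122 per s

Drop ant pupae once their profitability E₂/h₂ falls below the rate achievable on beetle grubs alone: E₂/h₂ = λE₁/(1 + λh₁).
Solve for λ: λE₁h₂ = E₂(1 + λh₁) → λ(E₁h₂ − E₂h₁) = E₂ → λ = E₂/(E₁h₂ − E₂h₁).
λ = 4.93/(10.8×4.61 − 4.93×1.87) = 4.93/40.57 = 0.1215 per s.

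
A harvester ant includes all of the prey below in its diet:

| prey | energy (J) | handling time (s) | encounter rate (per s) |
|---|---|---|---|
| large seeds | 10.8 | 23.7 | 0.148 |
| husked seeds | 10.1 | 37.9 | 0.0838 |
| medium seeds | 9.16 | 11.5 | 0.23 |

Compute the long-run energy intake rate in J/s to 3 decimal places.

R = Σλ_iE_i / (1 + Σλ_ih_i)
Numerator: 0.148×10.8 + 0.0838×10.1 + 0.23×9.16 = 4.552
Denominator: 1 + 0.148×23.7 + 0.0838×37.9 + 0.23×11.5 = 10.33
R = 4.552/10.33 = 0.4407 J/s

0.441 J/s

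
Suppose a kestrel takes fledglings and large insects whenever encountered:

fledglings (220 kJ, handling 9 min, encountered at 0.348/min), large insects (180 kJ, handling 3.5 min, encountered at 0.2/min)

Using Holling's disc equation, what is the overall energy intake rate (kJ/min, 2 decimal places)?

23.29 kJ/min

Energy encountered per unit search time: 0.348×220 + 0.2×180 = 112.6 kJ/min.
Handling time per unit search time: 0.348×9 + 0.2×3.5 = 3.832.
Rate = 112.6/(1 + 3.832) = 23.29 kJ/min.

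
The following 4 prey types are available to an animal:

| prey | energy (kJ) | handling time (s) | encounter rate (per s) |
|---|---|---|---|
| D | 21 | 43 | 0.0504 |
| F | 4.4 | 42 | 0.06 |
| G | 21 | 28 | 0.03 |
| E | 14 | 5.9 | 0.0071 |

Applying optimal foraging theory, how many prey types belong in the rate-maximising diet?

E/h in descending order: E 2.37, G 0.75, D 0.488, F 0.105 kJ/s. The optimal diet is the largest prefix of this list for which every included type satisfies E_i/h_i > R on the types above it.
Rate on top 1: 0.0954. G: 0.75 > 0.0954 → include.
Rate on top 2: 0.3876. D: 0.488 > 0.3876 → include.
Rate on top 3: 0.4415. F: 0.105 < 0.4415 → exclude; stop.
Optimal diet: E, G, D — 3 of 4 types.

3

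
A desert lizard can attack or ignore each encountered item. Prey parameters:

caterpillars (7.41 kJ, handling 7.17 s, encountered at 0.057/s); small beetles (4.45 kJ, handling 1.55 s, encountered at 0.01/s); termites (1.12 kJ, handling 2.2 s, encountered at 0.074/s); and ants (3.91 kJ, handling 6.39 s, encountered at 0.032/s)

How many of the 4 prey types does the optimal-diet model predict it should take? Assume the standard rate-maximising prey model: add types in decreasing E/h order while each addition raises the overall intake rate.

Rank by E/h (kJ/s): small beetles 2.87, caterpillars 1.03, ants 0.612, termites 0.509. Include each in turn until the next type's E/h falls below the running intake rate.
Rate on top 1: 0.04382. caterpillars: 1.03 > 0.04382 → include.
Rate on top 2: 0.3278. ants: 0.612 > 0.3278 → include.
Rate on top 3: 0.3635. termites: 0.509 > 0.3635 → include.
Optimal diet: small beetles, caterpillars, ants, termites — 4 of 4 types.

4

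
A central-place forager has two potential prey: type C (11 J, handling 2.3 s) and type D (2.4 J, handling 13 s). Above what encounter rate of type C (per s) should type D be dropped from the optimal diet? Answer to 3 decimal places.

0.017 per s

At the threshold, the rate on type C alone equals the profitability of type D: λ·11/(1 + λ·2.3) = 2.4/13 = 0.1846.
Rearranging, λ(11 − 0.1846×2.3) = 0.1846, so λ = 0.1846/10.58 = 0.01746 per s.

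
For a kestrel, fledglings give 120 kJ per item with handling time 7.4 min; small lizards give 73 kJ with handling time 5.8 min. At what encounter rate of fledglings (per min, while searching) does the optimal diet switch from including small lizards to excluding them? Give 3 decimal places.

0.469 per min

At the threshold, the rate on fledglings alone equals the profitability of small lizards: λ·120/(1 + λ·7.4) = 73/5.8 = 12.59.
Rearranging, λ(120 − 12.59×7.4) = 12.59, so λ = 12.59/26.86 = 0.4685 per min.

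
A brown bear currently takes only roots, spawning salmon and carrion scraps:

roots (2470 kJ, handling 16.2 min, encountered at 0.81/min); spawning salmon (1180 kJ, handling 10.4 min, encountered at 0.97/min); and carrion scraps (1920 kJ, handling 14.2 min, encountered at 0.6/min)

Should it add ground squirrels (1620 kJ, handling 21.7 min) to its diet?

No

Current rate: (0.81×2470 + 0.97×1180 + 0.6×1920)/(1 + 0.81×16.2 + 0.97×10.4 + 0.6×14.2) = 131.3 kJ/min.
Profitability of ground squirrels: 1620/21.7 = 74.65 kJ/min.
Since 74.65 < R, time spent handling ground squirrels is better spent searching.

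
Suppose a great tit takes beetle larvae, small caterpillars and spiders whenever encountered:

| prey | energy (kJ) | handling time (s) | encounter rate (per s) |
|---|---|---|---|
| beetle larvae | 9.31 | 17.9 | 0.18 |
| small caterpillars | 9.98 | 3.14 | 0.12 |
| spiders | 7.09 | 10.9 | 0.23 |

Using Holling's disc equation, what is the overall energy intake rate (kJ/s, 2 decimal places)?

0.63 kJ/s

R = Σλ_iE_i / (1 + Σλ_ih_i)
Numerator: 0.18×9.31 + 0.12×9.98 + 0.23×7.09 = 4.504
Denominator: 1 + 0.18×17.9 + 0.12×3.14 + 0.23×10.9 = 7.106
R = 4.504/7.106 = 0.6339 kJ/s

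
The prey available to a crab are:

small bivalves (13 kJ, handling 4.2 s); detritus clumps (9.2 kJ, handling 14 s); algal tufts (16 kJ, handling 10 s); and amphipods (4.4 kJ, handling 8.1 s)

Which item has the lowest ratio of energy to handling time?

amphipods

Profitability E/h (kJ/s): small bivalves = 13/4.2 = 3.1, detritus clumps = 9.2/14 = 0.657, algal tufts = 16/10 = 1.6, amphipods = 4.4/8.1 = 0.543.
Ranked: small bivalves > algal tufts > detritus clumps > amphipods.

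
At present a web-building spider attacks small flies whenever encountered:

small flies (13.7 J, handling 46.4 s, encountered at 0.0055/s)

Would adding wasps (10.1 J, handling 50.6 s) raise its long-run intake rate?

Yes

On small flies alone, R = ΣλE/(1+Σλh) = 0.07535/1.255 = 0.06003 J/s.
wasps: E/h = 10.1/50.6 = 0.1996 J/s.
0.1996 > 0.06003, so adding wasps raises the average — include it.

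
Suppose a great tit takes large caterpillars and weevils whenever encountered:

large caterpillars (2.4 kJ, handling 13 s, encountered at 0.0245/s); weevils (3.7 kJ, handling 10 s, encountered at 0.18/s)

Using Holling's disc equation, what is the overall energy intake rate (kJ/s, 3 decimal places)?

R = Σλ_iE_i / (1 + Σλ_ih_i)
Numerator: 0.0245×2.4 + 0.18×3.7 = 0.7248
Denominator: 1 + 0.0245×13 + 0.18×10 = 3.119
R = 0.7248/3.119 = 0.2324 kJ/s

0.232 kJ/s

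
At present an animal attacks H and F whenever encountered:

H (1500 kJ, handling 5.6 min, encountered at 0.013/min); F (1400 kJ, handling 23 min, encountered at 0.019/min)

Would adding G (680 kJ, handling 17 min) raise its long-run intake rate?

Yes

On H and F alone, R = ΣλE/(1+Σλh) = 46.1/1.51 = 30.53 kJ/min.
G: E/h = 680/17 = 40 kJ/min.
40 > 30.53, so adding G raises the average — include it.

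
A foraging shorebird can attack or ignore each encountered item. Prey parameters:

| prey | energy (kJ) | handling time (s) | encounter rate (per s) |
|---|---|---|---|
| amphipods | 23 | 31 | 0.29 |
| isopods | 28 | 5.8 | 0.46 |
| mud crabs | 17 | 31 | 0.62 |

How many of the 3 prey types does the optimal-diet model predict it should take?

1

Profitabilities (E/h, kJ/s): isopods 4.83, amphipods 0.742, mud crabs 0.548. Add prey in this order while the next type's profitability exceeds the intake rate on those already taken.
Rate on top 1: 3.511. amphipods: 0.742 < 3.511 → exclude; stop.
Optimal diet: isopods — 1 of 3 types.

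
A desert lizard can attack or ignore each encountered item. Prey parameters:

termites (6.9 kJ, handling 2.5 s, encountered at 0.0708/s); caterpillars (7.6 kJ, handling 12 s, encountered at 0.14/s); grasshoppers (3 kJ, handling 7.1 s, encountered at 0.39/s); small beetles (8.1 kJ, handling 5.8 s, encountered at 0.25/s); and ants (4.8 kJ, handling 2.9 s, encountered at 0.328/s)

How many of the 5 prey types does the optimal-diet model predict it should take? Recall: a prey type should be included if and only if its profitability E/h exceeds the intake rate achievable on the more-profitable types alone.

E/h in descending order: termites 2.76, ants 1.66, small beetles 1.4, caterpillars 0.633, grasshoppers 0.423 kJ/s. The optimal diet is the largest prefix of this list for which every included type satisfies E_i/h_i > R on the types above it.
Rate on top 1: 0.4151. ants: 1.66 > 0.4151 → include.
Rate on top 2: 0.9693. small beetles: 1.4 > 0.9693 → include.
Rate on top 3: 1.142. caterpillars: 0.633 < 1.142 → exclude; stop.
Optimal diet: termites, ants, small beetles — 3 of 5 types.

3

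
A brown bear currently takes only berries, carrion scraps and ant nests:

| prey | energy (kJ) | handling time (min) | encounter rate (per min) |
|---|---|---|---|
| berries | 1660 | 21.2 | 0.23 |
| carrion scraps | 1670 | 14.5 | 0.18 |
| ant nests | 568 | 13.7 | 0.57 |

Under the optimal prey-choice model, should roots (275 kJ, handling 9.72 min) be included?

Intake rate on the current diet: R = (0.23×1660 + 0.18×1670 + 0.57×568) / (1 + 0.23×21.2 + 0.18×14.5 + 0.57×13.7) = 1006/16.3 = 61.75 kJ/min.
roots: E/h = 275/9.72 = 28.29 kJ/min.
Since 28.29 < R, time spent handling roots is better spent searching.

No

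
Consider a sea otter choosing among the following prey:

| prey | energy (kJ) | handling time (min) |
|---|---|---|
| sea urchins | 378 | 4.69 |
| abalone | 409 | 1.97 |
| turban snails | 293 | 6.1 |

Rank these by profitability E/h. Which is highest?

abalone

Profitability E/h (kJ/min): sea urchins = 378/4.69 = 80.6, abalone = 409/1.97 = 208, turban snails = 293/6.1 = 48.
Ranked: abalone > sea urchins > turban snails.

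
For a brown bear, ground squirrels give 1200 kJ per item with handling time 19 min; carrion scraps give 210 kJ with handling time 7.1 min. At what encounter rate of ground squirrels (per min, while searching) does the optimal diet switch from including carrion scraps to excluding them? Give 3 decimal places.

0.046 per min

At the threshold, the rate on ground squirrels alone equals the profitability of carrion scraps: λ·1200/(1 + λ·19) = 210/7.1 = 29.58.
Rearranging, λ(1200 − 29.58×19) = 29.58, so λ = 29.58/638 = 0.04636 per min.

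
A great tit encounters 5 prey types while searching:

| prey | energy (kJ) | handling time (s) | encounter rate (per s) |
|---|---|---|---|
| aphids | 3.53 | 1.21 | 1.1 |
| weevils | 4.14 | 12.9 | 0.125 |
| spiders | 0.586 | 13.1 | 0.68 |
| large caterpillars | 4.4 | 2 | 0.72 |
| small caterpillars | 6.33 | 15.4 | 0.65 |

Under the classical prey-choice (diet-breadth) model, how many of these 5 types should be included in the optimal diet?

Rank by E/h (kJ/s): aphids 2.92, large caterpillars 2.2, small caterpillars 0.411, weevils 0.321, spiders 0.0447. Include each in turn until the next type's E/h falls below the running intake rate.
Rate on top 1: 1.666. large caterpillars: 2.2 > 1.666 → include.
Rate on top 2: 1.87. small caterpillars: 0.411 < 1.87 → exclude; stop.
Optimal diet: aphids, large caterpillars — 2 of 5 types.

2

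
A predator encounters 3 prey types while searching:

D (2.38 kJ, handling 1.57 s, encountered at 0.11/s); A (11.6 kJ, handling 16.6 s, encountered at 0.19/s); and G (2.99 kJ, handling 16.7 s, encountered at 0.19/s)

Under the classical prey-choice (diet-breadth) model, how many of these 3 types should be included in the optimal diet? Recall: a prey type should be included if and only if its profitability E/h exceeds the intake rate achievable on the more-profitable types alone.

2

Rank by E/h (kJ/s): D 1.52, A 0.699, G 0.179. Include each in turn until the next type's E/h falls below the running intake rate.
Rate on top 1: 0.2232. A: 0.699 > 0.2232 → include.
Rate on top 2: 0.5699. G: 0.179 < 0.5699 → exclude; stop.
Optimal diet: D, A — 2 of 3 types.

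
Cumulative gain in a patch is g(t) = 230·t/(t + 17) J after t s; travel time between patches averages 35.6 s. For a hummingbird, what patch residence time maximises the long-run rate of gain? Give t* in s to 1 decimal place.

24.6 s

By the marginal value theorem, leave when the instantaneous gain rate g'(t) equals the habitat-wide average g(t)/(T + t).
g'(t) = 230·17/(t + 17)². Setting 230·17/(t+17)² = 230t/[(t+17)(35.6+t)] gives 17(35.6+t) = t(t+17), so t² = 17×35.6 = 605.2.
t* = √605.2 = 24.6 s.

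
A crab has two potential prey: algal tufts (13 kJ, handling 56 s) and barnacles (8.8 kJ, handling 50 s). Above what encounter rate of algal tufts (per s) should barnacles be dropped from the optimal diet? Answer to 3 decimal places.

0.056 per s

The zero-one rule: include barnacles iff E₂/h₂ > λE₁/(1+λh₁). Equality gives the switch point.
λE₁h₂ = E₂ + λE₂h₁ ⇒ λ = E₂/(E₁h₂ − E₂h₁) = 8.8/(650 − 492.8) = 0.05598 per s.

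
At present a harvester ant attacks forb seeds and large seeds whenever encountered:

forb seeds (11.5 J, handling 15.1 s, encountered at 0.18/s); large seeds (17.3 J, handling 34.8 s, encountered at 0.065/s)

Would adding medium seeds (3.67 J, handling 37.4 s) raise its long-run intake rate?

No

Intake rate on the current diet: R = (0.18×11.5 + 0.065×17.3) / (1 + 0.18×15.1 + 0.065×34.8) = 3.194/5.98 = 0.5342 J/s.
medium seeds: E/h = 3.67/37.4 = 0.09813 J/s.
Since 0.09813 < R, time spent handling medium seeds is better spent searching.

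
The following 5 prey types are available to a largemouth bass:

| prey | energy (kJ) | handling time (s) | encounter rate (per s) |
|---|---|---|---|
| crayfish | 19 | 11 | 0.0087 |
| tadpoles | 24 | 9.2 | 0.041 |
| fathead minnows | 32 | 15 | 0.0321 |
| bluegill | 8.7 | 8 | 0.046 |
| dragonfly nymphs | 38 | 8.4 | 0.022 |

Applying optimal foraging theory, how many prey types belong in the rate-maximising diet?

Rank by E/h (kJ/s): dragonfly nymphs 4.52, tadpoles 2.61, fathead minnows 2.13, crayfish 1.73, bluegill 1.09. Include each in turn until the next type's E/h falls below the running intake rate.
Rate on top 1: 0.7056. tadpoles: 2.61 > 0.7056 → include.
Rate on top 2: 1.165. fathead minnows: 2.13 > 1.165 → include.
Rate on top 3: 1.393. crayfish: 1.73 > 1.393 → include.
Rate on top 4: 1.408. bluegill: 1.09 < 1.408 → exclude; stop.
Optimal diet: dragonfly nymphs, tadpoles, fathead minnows, crayfish — 4 of 5 types.

4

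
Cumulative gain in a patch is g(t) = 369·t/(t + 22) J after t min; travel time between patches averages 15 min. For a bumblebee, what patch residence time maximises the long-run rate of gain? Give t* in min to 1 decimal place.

18.2 min

Maximise g(t)/(T+t): set derivative to zero → g'(t)(T+t) = g(t).
g'(t) = 369·22/(t + 22)². Setting 369·22/(t+22)² = 369t/[(t+22)(15+t)] gives 22(15+t) = t(t+22), so t² = 22×15 = 330.
t* = √330 = 18.17 min.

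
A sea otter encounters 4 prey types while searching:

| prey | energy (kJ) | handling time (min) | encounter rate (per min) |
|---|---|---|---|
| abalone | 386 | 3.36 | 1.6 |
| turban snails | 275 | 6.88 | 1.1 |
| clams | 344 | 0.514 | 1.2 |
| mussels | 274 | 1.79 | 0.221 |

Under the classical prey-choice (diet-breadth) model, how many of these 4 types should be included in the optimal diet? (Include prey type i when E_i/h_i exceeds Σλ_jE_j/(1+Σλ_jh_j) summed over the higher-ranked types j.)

1

Profitabilities (E/h, kJ/min): clams 669, mussels 153, abalone 115, turban snails 40. Add prey in this order while the next type's profitability exceeds the intake rate on those already taken.
Rate on top 1: 255.3. mussels: 153 < 255.3 → exclude; stop.
Optimal diet: clams — 1 of 4 types.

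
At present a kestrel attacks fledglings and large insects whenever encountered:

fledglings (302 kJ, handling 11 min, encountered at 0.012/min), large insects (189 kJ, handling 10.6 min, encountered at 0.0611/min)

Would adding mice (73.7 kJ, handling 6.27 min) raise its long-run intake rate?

Yes

Current rate: (0.012×302 + 0.0611×189)/(1 + 0.012×11 + 0.0611×10.6) = 8.525 kJ/min.
Profitability of mice: 73.7/6.27 = 11.75 kJ/min.
11.75 > 8.525, so adding mice raises the average — include it.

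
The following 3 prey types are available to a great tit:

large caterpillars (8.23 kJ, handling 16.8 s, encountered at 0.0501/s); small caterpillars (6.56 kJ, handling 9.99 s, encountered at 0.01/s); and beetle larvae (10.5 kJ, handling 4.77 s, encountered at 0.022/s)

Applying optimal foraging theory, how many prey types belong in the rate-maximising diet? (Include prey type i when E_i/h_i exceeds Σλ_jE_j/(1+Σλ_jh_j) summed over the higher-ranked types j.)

3

Rank by E/h (kJ/s): beetle larvae 2.2, small caterpillars 0.657, large caterpillars 0.49. Include each in turn until the next type's E/h falls below the running intake rate.
Rate on top 1: 0.2091. small caterpillars: 0.657 > 0.2091 → include.
Rate on top 2: 0.2462. large caterpillars: 0.49 > 0.2462 → include.
Optimal diet: beetle larvae, small caterpillars, large caterpillars — 3 of 3 types.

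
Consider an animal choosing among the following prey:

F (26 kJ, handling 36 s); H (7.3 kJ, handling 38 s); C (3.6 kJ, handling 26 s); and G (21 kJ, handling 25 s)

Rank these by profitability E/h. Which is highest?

G

Profitability E/h (kJ/s): F = 26/36 = 0.722, H = 7.3/38 = 0.192, C = 3.6/26 = 0.138, G = 21/25 = 0.84.
Ranked: G > F > H > C.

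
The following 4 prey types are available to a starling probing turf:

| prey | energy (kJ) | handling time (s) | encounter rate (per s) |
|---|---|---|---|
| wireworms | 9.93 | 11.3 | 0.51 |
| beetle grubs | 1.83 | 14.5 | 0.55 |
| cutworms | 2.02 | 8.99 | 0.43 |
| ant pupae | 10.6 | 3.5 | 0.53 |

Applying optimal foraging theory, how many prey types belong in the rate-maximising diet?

1

Profitabilities (E/h, kJ/s): ant pupae 3.03, wireworms 0.879, cutworms 0.225, beetle grubs 0.126. Add prey in this order while the next type's profitability exceeds the intake rate on those already taken.
Rate on top 1: 1.968. wireworms: 0.879 < 1.968 → exclude; stop.
Optimal diet: ant pupae — 1 of 4 types.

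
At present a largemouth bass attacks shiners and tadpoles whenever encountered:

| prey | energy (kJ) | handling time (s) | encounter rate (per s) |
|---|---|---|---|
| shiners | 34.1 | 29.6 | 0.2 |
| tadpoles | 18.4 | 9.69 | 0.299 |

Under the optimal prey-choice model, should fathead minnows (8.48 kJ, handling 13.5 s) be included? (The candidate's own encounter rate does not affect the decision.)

Current rate: (0.2×34.1 + 0.299×18.4)/(1 + 0.2×29.6 + 0.299×9.69) = 1.255 kJ/s.
fathead minnows: E/h = 8.48/13.5 = 0.6281 kJ/s.
Since 0.6281 < R, time spent handling fathead minnows is better spent searching.

No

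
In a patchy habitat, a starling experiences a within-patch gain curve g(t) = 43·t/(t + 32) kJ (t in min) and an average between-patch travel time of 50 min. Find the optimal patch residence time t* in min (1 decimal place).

40.0 min

Maximise g(t)/(T+t): set derivative to zero → g'(t)(T+t) = g(t).
g'(t) = 43·32/(t + 32)². Setting 43·32/(t+32)² = 43t/[(t+32)(50+t)] gives 32(50+t) = t(t+32), so t² = 32×50 = 1600.
t* = √1600 = 40 min.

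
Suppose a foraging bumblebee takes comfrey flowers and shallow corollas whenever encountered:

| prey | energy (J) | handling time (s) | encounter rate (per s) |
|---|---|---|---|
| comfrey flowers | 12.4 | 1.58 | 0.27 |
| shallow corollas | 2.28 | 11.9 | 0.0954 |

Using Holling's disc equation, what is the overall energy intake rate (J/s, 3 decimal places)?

1.392 J/s

Energy encountered per unit search time: 0.27×12.4 + 0.0954×2.28 = 3.566 J/s.
Handling time per unit search time: 0.27×1.58 + 0.0954×11.9 = 1.562.
Rate = 3.566/(1 + 1.562) = 1.392 J/s.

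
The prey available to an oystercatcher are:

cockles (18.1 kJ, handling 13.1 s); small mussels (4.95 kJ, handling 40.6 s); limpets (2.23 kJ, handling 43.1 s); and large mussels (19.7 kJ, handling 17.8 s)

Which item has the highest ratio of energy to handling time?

Profitability E/h (kJ/s): cockles = 18.1/13.1 = 1.38, small mussels = 4.95/40.6 = 0.122, limpets = 2.23/43.1 = 0.0517, large mussels = 19.7/17.8 = 1.11.
Ranked: cockles > large mussels > small mussels > limpets.

cockles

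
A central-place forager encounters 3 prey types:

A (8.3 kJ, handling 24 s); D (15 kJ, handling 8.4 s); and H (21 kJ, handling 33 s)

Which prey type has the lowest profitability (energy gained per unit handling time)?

A

In descending order of E/h:
D: 15/8.4 = 1.79 kJ/s
H: 21/33 = 0.636 kJ/s
A: 8.3/24 = 0.346 kJ/s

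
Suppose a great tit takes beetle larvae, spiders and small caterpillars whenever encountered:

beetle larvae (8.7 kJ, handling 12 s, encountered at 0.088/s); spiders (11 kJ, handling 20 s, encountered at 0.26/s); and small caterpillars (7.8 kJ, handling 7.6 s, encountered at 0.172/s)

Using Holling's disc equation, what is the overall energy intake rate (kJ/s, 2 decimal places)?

R = Σλ_iE_i / (1 + Σλ_ih_i)
Numerator: 0.088×8.7 + 0.26×11 + 0.172×7.8 = 4.967
Denominator: 1 + 0.088×12 + 0.26×20 + 0.172×7.6 = 8.563
R = 4.967/8.563 = 0.5801 kJ/s

0.58 kJ/s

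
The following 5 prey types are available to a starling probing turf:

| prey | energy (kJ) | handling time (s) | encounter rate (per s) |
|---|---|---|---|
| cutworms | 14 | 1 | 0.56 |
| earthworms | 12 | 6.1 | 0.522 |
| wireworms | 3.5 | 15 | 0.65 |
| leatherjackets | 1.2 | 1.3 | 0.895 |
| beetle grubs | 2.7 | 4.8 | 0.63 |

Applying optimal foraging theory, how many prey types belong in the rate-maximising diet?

1

Profitabilities (E/h, kJ/s): cutworms 14, earthworms 1.97, leatherjackets 0.923, beetle grubs 0.563, wireworms 0.233. Add prey in this order while the next type's profitability exceeds the intake rate on those already taken.
Rate on top 1: 5.026. earthworms: 1.97 < 5.026 → exclude; stop.
Optimal diet: cutworms — 1 of 5 types.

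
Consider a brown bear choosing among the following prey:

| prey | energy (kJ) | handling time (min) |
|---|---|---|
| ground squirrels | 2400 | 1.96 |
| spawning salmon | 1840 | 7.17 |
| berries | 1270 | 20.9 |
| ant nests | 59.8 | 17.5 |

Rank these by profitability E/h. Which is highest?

In descending order of E/h:
ground squirrels: 2400/1.96 = 1.22e+03 kJ/min
spawning salmon: 1840/7.17 = 257 kJ/min
berries: 1270/20.9 = 60.8 kJ/min
ant nests: 59.8/17.5 = 3.42 kJ/min

ground squirrels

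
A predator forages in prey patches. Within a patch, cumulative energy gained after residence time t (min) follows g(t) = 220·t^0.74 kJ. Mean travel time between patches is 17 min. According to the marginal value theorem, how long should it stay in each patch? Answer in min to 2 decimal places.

48.38 min

By the marginal value theorem, leave when the instantaneous gain rate g'(t) equals the habitat-wide average g(t)/(T + t).
g'(t) = 0.74·220·t^-0.26. Setting 0.74·220·t^-0.26 = 220·t^0.74/(17+t) gives 0.74(17+t) = t, so 0.26·t = 0.74×17.
t* = 0.74×17/0.26 = 48.38 min.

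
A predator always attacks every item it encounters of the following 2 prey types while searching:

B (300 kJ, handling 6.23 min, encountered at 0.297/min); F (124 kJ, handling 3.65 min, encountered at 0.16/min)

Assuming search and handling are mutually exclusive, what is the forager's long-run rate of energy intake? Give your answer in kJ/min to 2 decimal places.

R = Σλ_iE_i / (1 + Σλ_ih_i)
Numerator: 0.297×300 + 0.16×124 = 108.9
Denominator: 1 + 0.297×6.23 + 0.16×3.65 = 3.434
R = 108.9/3.434 = 31.72 kJ/min

31.72 kJ/min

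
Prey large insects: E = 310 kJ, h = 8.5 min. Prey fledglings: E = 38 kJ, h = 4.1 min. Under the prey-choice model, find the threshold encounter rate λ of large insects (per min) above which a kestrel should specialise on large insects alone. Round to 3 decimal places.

0.040 per min

At the threshold, the rate on large insects alone equals the profitability of fledglings: λ·310/(1 + λ·8.5) = 38/4.1 = 9.268.
Rearranging, λ(310 − 9.268×8.5) = 9.268, so λ = 9.268/231.2 = 0.04008 per min.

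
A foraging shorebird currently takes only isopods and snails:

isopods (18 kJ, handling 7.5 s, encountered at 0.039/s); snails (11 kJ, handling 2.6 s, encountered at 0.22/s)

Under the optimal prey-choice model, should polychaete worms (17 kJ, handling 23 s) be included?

Current rate: (0.039×18 + 0.22×11)/(1 + 0.039×7.5 + 0.22×2.6) = 1.674 kJ/s.
polychaete worms: E/h = 17/23 = 0.7391 kJ/s.
0.7391 < 1.674, so adding polychaete worms would lower the average — exclude it.

No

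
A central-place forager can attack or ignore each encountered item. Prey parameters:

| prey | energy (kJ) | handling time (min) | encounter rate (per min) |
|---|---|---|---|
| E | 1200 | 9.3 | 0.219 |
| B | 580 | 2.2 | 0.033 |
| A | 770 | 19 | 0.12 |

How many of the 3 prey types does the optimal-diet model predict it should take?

Profitabilities (E/h, kJ/min): B 264, E 129, A 40.5. Add prey in this order while the next type's profitability exceeds the intake rate on those already taken.
Rate on top 1: 17.84. E: 129 > 17.84 → include.
Rate on top 2: 90.68. A: 40.5 < 90.68 → exclude; stop.
Optimal diet: B, E — 2 of 3 types.

2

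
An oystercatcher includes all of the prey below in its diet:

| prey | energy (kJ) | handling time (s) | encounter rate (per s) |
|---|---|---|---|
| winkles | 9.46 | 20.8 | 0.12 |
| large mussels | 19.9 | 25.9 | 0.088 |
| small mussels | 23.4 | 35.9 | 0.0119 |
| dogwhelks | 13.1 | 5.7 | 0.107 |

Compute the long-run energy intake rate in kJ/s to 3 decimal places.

0.670 kJ/s

R = (0.12×9.46 + 0.088×19.9 + 0.0119×23.4 + 0.107×13.1) / (1 + 0.12×20.8 + 0.088×25.9 + 0.0119×35.9 + 0.107×5.7) = 4.567/6.812 = 0.6703 kJ/s.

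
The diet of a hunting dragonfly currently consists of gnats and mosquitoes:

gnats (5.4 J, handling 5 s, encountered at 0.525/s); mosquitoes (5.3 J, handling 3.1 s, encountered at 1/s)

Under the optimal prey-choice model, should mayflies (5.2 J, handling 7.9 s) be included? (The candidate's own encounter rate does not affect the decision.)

Intake rate on the current diet: R = (0.525×5.4 + 1×5.3) / (1 + 0.525×5 + 1×3.1) = 8.135/6.725 = 1.21 J/s.
Profitability of mayflies: 5.2/7.9 = 0.6582 J/s.
Since 0.6582 < R, time spent handling mayflies is better spent searching.

No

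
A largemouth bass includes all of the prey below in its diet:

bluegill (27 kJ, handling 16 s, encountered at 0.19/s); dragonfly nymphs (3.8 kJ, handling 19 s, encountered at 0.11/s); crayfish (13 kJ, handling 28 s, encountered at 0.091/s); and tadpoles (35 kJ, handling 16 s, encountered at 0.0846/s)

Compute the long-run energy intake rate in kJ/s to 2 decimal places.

R = Σλ_iE_i / (1 + Σλ_ih_i)
Numerator: 0.19×27 + 0.11×3.8 + 0.091×13 + 0.0846×35 = 9.692
Denominator: 1 + 0.19×16 + 0.11×19 + 0.091×28 + 0.0846×16 = 10.03
R = 9.692/10.03 = 0.9661 kJ/s

0.97 kJ/s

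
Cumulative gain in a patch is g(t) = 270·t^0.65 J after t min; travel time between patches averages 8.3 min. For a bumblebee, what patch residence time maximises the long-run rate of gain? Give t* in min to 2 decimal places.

15.41 min

Maximise g(t)/(T+t): set derivative to zero → g'(t)(T+t) = g(t).
g'(t) = 0.65·270·t^-0.35. Setting 0.65·270·t^-0.35 = 270·t^0.65/(8.3+t) gives 0.65(8.3+t) = t, so 0.35·t = 0.65×8.3.
t* = 0.65×8.3/0.35 = 15.41 min.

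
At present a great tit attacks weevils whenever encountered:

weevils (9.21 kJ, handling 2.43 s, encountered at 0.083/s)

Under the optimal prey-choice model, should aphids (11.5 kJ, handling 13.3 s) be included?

Yes

Intake rate on the current diet: R = (0.083×9.21) / (1 + 0.083×2.43) = 0.7644/1.202 = 0.6361 kJ/s.
Profitability of aphids: 11.5/13.3 = 0.8647 kJ/s.
Since 0.8647 > R, including aphids increases the long-run rate.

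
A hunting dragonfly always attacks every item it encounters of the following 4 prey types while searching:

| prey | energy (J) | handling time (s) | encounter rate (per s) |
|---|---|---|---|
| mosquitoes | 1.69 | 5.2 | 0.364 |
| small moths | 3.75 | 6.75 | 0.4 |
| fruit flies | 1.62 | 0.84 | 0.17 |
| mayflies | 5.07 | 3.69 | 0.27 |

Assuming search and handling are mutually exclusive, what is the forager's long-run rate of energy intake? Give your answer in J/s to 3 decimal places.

0.558 J/s

R = Σλ_iE_i / (1 + Σλ_ih_i)
Numerator: 0.364×1.69 + 0.4×3.75 + 0.17×1.62 + 0.27×5.07 = 3.759
Denominator: 1 + 0.364×5.2 + 0.4×6.75 + 0.17×0.84 + 0.27×3.69 = 6.732
R = 3.759/6.732 = 0.5585 J/s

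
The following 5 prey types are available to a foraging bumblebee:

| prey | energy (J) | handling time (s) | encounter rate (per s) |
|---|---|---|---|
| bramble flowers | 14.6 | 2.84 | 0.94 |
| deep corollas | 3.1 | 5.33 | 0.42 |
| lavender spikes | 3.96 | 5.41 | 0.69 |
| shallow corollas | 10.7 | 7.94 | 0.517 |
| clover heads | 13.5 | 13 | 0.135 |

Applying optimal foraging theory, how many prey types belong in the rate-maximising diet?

Profitabilities (E/h, J/s): bramble flowers 5.14, shallow corollas 1.35, clover heads 1.04, lavender spikes 0.732, deep corollas 0.582. Add prey in this order while the next type's profitability exceeds the intake rate on those already taken.
Rate on top 1: 3.74. shallow corollas: 1.35 < 3.74 → exclude; stop.
Optimal diet: bramble flowers — 1 of 5 types.

1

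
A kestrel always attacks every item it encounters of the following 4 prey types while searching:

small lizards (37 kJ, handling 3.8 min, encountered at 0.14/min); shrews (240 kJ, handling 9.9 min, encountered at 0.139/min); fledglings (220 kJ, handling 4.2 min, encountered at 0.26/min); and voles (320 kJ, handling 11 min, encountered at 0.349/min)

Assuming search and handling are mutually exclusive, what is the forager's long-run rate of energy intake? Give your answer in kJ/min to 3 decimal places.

26.460 kJ/min

R = (0.14×37 + 0.139×240 + 0.26×220 + 0.349×320) / (1 + 0.14×3.8 + 0.139×9.9 + 0.26×4.2 + 0.349×11) = 207.4/7.839 = 26.46 kJ/min.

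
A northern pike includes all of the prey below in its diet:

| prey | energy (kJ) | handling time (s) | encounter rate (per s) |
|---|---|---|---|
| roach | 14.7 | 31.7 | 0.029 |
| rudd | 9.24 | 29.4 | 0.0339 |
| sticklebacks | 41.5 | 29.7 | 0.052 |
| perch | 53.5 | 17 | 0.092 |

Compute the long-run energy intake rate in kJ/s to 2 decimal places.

R = Σλ_iE_i / (1 + Σλ_ih_i)
Numerator: 0.029×14.7 + 0.0339×9.24 + 0.052×41.5 + 0.092×53.5 = 7.82
Denominator: 1 + 0.029×31.7 + 0.0339×29.4 + 0.052×29.7 + 0.092×17 = 6.024
R = 7.82/6.024 = 1.298 kJ/s

1.30 kJ/s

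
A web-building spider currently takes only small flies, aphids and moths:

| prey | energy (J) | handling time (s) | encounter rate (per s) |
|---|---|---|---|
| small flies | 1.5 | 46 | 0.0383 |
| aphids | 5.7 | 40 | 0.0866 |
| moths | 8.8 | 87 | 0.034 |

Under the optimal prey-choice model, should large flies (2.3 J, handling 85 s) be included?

Current rate: (0.0383×1.5 + 0.0866×5.7 + 0.034×8.8)/(1 + 0.0383×46 + 0.0866×40 + 0.034×87) = 0.09258 J/s.
large flies: E/h = 2.3/85 = 0.02706 J/s.
Since 0.02706 < R, time spent handling large flies is better spent searching.

No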